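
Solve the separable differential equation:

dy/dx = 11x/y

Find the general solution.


Separate variables: y dy = 11x dx.
Integrate both sides: y²/2 = (11/2)x^2 + C₀.
Multiply by 2: y² = 11x^2 + C.


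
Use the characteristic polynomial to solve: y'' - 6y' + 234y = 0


Characteristic equation: r² - 6r + 234 = 0.
Discriminant is negative; roots r = 3 ± 15i (complex conjugate pair).
General solution uses e^(α x)(C₁ cos(β x) + C₂ sin(β x)): y = e^(3x)(C₁cos(15x) + C₂sin(15x)).


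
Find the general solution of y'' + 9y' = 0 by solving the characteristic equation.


Characteristic equation: r² + 9r = 0.
Factor: (r - 0)(r + 9) = 0 ⇒ r = 0, -9 (distinct real).
General solution: y = C₁ + C₂e^(-9x).


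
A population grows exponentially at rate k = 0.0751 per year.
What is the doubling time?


Exponential growth: P(t) = P₀ e^(0.0751t). Set P(t)/P₀ = 2: e^(0.0751t) = 2.
Solve: t = ln(2)/0.0751 ≈ 9.23 years.


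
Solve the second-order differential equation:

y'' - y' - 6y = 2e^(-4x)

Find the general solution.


Characteristic roots of r² - r - 6 = 0 are 3, -2.
y_h = C₁e^(3x) + C₂e^(-2x).
Forcing exponent -4 is not a characteristic root; try y_p = Ae^(-4x).
Substitute: A·(16 + (-1)·-4 + (-6)) = A·14 = 2, so A = 1/7.
General solution: y = C₁e^(3x) + C₂e^(-2x) + (1/7)e^(-4x).


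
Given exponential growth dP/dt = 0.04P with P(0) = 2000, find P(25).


The ODE dP/dt = 0.04P has solution P(t) = P(0)e^(0.04t).
Substitute P(0) = 2000 and t = 25: P(25) = 2000 e^(1.00) ≈ 5437.


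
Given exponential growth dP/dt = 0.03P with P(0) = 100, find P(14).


The ODE dP/dt = 0.03P has solution P(t) = P(0)e^(0.03t).
Substitute P(0) = 100 and t = 14: P(14) = 100 e^(0.42) ≈ 152.


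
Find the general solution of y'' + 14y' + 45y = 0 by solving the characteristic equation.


Characteristic equation: r² + 14r + 45 = 0.
Factor: (r + 5)(r + 9) = 0 ⇒ r = -5, -9 (distinct real).
General solution: y = C₁e^(-5x) + C₂e^(-9x).


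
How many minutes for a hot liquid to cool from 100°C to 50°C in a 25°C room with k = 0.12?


From T(t) = T_a + (T₀ - T_a)e^(-kt), set T(t) = 50:
(50 - 25) / (100 - 25) = e^(-0.12t), so t = -ln(0.333)/0.12 ≈ 9.2 minutes.


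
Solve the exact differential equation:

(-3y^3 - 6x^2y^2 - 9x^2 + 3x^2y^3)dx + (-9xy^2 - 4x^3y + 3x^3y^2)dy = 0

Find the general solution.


Check exactness: ∂M/∂y = -9y^2 - 12x^2y + 9x^2y^2 and ∂N/∂x = -9y^2 - 12x^2y + 9x^2y^2; equal, so the equation is exact.
Integrate M with respect to x (treating y as constant): ∫M dx = -3xy^3 - 2x^3y^2 - 3x^3 + x^3y^3 + h(y).
Differentiate w.r.t. y and set equal to N: all terms match, so h'(y) = 0 and h is a constant absorbed into C.
General solution: -3xy^3 - 2x^3y^2 - 3x^3 + x^3y^3 = C.


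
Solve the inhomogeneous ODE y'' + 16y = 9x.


Homogeneous: r² + 16 = 0 ⇒ r = ±4i, y_h = C₁cos(4x) + C₂sin(4x).
Polynomial forcing; try y_p = Ax + B. Then y_p'' + 16 y_p = 16(Ax + B) = 9x, so B = 0 and A = 9/16.
General solution: y = C₁cos(4x) + C₂sin(4x) + (9/16)x.


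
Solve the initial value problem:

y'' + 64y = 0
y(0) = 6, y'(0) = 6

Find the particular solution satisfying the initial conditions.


Characteristic roots of r² + 64 = 0 are ±8i, so y = C₁cos(8x) + C₂sin(8x).
Apply y(0) = 6: C₁ = 6. Differentiate and apply y'(0) = 6: 8·C₂ = 6, so C₂ = 3/4.
Particular solution: y = 6cos(8x) + (3/4)sin(8x).


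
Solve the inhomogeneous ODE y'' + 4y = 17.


Homogeneous part: r² + 4 = 0 ⇒ r = ±2i, so y_h = C₁cos(2x) + C₂sin(2x).
Try constant y_p = A; plug in: 4A = 17 ⇒ A = 17/4.
General solution: y = C₁cos(2x) + C₂sin(2x) + 17/4.


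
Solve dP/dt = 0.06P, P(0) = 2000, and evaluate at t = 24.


The ODE dP/dt = 0.06P has solution P(t) = P(0)e^(0.06t).
Substitute P(0) = 2000 and t = 24: P(24) = 2000 e^(1.44) ≈ 8441.


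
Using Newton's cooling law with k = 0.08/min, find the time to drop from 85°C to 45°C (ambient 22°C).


From T(t) = T_a + (T₀ - T_a)e^(-kt), set T(t) = 45:
(45 - 22) / (85 - 22) = e^(-0.08t), so t = -ln(0.365)/0.08 ≈ 12.6 minutes.


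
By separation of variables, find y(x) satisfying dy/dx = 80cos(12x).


g(y) = 1, so integrate directly: y = ∫ 80cos(12x) dx = (20/3)sin(12x) + C.


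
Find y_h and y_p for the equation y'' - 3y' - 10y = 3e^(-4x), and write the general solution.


Characteristic roots of r² - 3r - 10 = 0 are 5, -2.
y_h = C₁e^(5x) + C₂e^(-2x).
Forcing exponent -4 is not a characteristic root; try y_p = Ae^(-4x).
Substitute: A·(16 + (-3)·-4 + (-10)) = A·18 = 3, so A = 1/6.
General solution: y = C₁e^(5x) + C₂e^(-2x) + (1/6)e^(-4x).


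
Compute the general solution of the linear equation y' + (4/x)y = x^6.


P(x) = 4/x ⇒ μ = x^4.
(x^4 y)' = x^10 ⇒ x^4 y = x^11/(11) + C.
Solve for y: y = (1/11)x^7 + C/x^4.


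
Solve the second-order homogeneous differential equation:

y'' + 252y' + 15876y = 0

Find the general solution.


Characteristic equation: r² + 252r + 15876 = 0, i.e. (r + 126)² = 0.
Repeated root r = -126; include an x factor for the second linearly independent solution.
General solution: y = (C₁ + C₂x)e^(-126x).


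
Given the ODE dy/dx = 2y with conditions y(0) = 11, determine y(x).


General solution of y' = 2y is y = Ce^(2x).
Apply y(0) = 11: C = 11.
Particular solution: y = 11e^(2x).


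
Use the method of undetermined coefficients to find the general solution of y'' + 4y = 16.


Homogeneous part: r² + 4 = 0 ⇒ r = ±2i, so y_h = C₁cos(2x) + C₂sin(2x).
Try constant y_p = A; plug in: 4A = 16 ⇒ A = 4.
General solution: y = C₁cos(2x) + C₂sin(2x) + 4.


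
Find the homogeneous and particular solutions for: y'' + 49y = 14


Homogeneous part: r² + 49 = 0 ⇒ r = ±7i, so y_h = C₁cos(7x) + C₂sin(7x).
Try constant y_p = A; plug in: 49A = 14 ⇒ A = 2/7.
General solution: y = C₁cos(7x) + C₂sin(7x) + 2/7.


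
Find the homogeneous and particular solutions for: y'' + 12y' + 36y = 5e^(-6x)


Characteristic polynomial (r + 6)² = 0; repeated root r = -6.
y_h = (C₁ + C₂x)e^(-6x). Forcing matches the repeated root (resonance), so try y_p = Ax² e^(-6x).
Substitute and solve for A: 2A = 5, so A = 5/2.
General solution: y = (C₁ + C₂x + (5/2)x²)e^(-6x).


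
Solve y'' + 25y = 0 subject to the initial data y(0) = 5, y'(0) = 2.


Characteristic roots of r² + 25 = 0 are ±5i, so y = C₁cos(5x) + C₂sin(5x).
Apply y(0) = 5: C₁ = 5. Differentiate and apply y'(0) = 2: 5·C₂ = 2, so C₂ = 2/5.
Particular solution: y = 5cos(5x) + (2/5)sin(5x).


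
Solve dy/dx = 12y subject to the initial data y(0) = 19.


General solution of y' = 12y is y = Ce^(12x).
Apply y(0) = 19: C = 19.
Particular solution: y = 19e^(12x).


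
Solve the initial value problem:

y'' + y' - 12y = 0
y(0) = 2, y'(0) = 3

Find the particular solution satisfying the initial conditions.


Characteristic roots of r² + r - 12 = 0 are 3, -4.
General solution y = c₁ e^(3x) + c₂ e^(-4x).
Apply y(0) = 2: c₁ + c₂ = 2. Apply y'(0) = 3: 3 c₁ - 4 c₂ = 3.
Solve: c₁ = 11/7, c₂ = 3/7.
Particular solution: y = (11/7)e^(3x) + (3/7)e^(-4x).


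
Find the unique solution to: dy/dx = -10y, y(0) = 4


General solution of y' = -10y is y = Ce^(-10x).
Apply y(0) = 4: C = 4.
Particular solution: y = 4e^(-10x).


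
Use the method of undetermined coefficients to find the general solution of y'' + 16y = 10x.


Homogeneous: r² + 16 = 0 ⇒ r = ±4i, y_h = C₁cos(4x) + C₂sin(4x).
Polynomial forcing; try y_p = Ax + B. Then y_p'' + 16 y_p = 16(Ax + B) = 10x, so B = 0 and A = 5/8.
General solution: y = C₁cos(4x) + C₂sin(4x) + (5/8)x.


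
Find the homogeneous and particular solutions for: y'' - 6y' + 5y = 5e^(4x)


Characteristic roots of r² - 6r + 5 = 0 are 1, 5.
y_h = C₁e^(x) + C₂e^(5x).
Forcing exponent 4 is not a characteristic root; try y_p = Ae^(4x).
Substitute: A·(16 + (-6)·4 + (5)) = A·-3 = 5, so A = -5/3.
General solution: y = C₁e^(x) + C₂e^(5x) - (5/3)e^(4x).


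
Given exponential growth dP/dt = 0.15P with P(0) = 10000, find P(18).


The ODE dP/dt = 0.15P has solution P(t) = P(0)e^(0.15t).
Substitute P(0) = 10000 and t = 18: P(18) = 10000 e^(2.70) ≈ 148797.


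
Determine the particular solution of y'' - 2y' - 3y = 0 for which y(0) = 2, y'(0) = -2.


Characteristic roots of r² - 2r - 3 = 0 are -1, 3.
General solution y = c₁ e^(-x) + c₂ e^(3x).
Apply y(0) = 2: c₁ + c₂ = 2. Apply y'(0) = -2: -1 c₁ + 3 c₂ = -2.
Solve: c₁ = 2, c₂ = 0.
Particular solution: y = 2e^(-x) + 0e^(3x).


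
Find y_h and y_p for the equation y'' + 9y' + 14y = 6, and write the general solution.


Characteristic roots of r² + 9r + 14 = 0 are -7, -2.
y_h = C₁e^(-7x) + C₂e^(-2x).
Constant forcing; try y_p = A. Then 14A = 6 ⇒ A = 3/7.
General solution: y = C₁e^(-7x) + C₂e^(-2x) + 3/7.


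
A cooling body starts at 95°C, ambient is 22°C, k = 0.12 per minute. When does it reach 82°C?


From T(t) = T_a + (T₀ - T_a)e^(-kt), set T(t) = 82:
(82 - 22) / (95 - 22) = e^(-0.12t), so t = -ln(0.822)/0.12 ≈ 1.6 minutes.


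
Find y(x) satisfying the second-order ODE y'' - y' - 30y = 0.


Characteristic equation: r² - r - 30 = 0.
Factor: (r - 6)(r + 5) = 0 ⇒ r = 6, -5 (distinct real).
General solution: y = C₁e^(6x) + C₂e^(-5x).


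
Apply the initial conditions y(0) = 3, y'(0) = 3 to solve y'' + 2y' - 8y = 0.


Characteristic roots of r² + 2r - 8 = 0 are -4, 2.
General solution y = c₁ e^(-4x) + c₂ e^(2x).
Apply y(0) = 3: c₁ + c₂ = 3. Apply y'(0) = 3: -4 c₁ + 2 c₂ = 3.
Solve: c₁ = 1/2, c₂ = 5/2.
Particular solution: y = (1/2)e^(-4x) + (5/2)e^(2x).


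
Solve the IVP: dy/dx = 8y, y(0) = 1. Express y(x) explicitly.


General solution of y' = 8y is y = Ce^(8x).
Apply y(0) = 1: C = 1.
Particular solution: y = e^(8x).


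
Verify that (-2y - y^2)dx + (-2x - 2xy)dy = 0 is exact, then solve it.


Check exactness: ∂M/∂y = -2 - 2y and ∂N/∂x = -2 - 2y; equal, so the equation is exact.
Integrate M with respect to x (treating y as constant): ∫M dx = -2xy - xy^2 + h(y).
Differentiate w.r.t. y and set equal to N: all terms match, so h'(y) = 0 and h is a constant absorbed into C.
General solution: -2xy - xy^2 = C.


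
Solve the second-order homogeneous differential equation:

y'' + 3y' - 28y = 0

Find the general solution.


Characteristic equation: r² + 3r - 28 = 0.
Factor: (r + 7)(r - 4) = 0 ⇒ r = -7, 4 (distinct real).
General solution: y = C₁e^(-7x) + C₂e^(4x).


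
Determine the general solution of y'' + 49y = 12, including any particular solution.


Homogeneous part: r² + 49 = 0 ⇒ r = ±7i, so y_h = C₁cos(7x) + C₂sin(7x).
Try constant y_p = A; plug in: 49A = 12 ⇒ A = 12/49.
General solution: y = C₁cos(7x) + C₂sin(7x) + 12/49.


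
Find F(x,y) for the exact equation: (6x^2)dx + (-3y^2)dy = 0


Check exactness: ∂M/∂y = 0 and ∂N/∂x = 0; equal, so the equation is exact.
Integrate M with respect to x (treating y as constant): ∫M dx = 2x^3 + h(y).
Differentiate w.r.t. y and set equal to N: the x-dependent terms already match, leaving h'(y) = -3y^2. Integrate: h(y) = -y^3.
So F(x,y) = -y^3 + 2x^3.
General solution: -y^3 + 2x^3 = C.


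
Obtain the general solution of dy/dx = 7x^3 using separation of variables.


Integrate both sides with respect to x: y = ∫ 7x^3 dx = (7/4)x^4 + C.


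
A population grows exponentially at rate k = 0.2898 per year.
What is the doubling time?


Exponential growth: P(t) = P₀ e^(0.2898t). Set P(t)/P₀ = 2: e^(0.2898t) = 2.
Solve: t = ln(2)/0.2898 ≈ 2.39 years.


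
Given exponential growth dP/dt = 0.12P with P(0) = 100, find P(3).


The ODE dP/dt = 0.12P has solution P(t) = P(0)e^(0.12t).
Substitute P(0) = 100 and t = 3: P(3) = 100 e^(0.36) ≈ 143.


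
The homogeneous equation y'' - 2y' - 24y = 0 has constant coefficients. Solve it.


Characteristic equation: r² - 2r - 24 = 0.
Factor: (r - 6)(r + 4) = 0 ⇒ r = 6, -4 (distinct real).
General solution: y = C₁e^(6x) + C₂e^(-4x).


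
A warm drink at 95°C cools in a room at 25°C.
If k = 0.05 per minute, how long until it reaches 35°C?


From T(t) = T_a + (T₀ - T_a)e^(-kt), set T(t) = 35:
(35 - 25) / (95 - 25) = e^(-0.05t), so t = -ln(0.143)/0.05 ≈ 38.9 minutes.


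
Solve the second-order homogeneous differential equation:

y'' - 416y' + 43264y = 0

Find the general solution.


Characteristic equation: r² - 416r + 43264 = 0, i.e. (r - 208)² = 0.
Repeated root r = 208; include an x factor for the second linearly independent solution.
General solution: y = (C₁ + C₂x)e^(208x).


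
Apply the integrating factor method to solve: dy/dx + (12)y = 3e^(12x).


P(x) = 12 ⇒ μ = e^(12x).
(μ y)' = 3e^(24x) ⇒ μ y = (3/24)e^(24x) + C.
Divide by μ: y = (1/8)e^(12x) + Ce^(-12x).


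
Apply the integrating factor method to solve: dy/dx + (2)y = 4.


P(x) = 2, Q(x) = 4; integrating factor μ = e^(2x).
(μ y)' = 4e^(2x) ⇒ μ y = 2e^(2x) + C.
Divide by μ: y = 2 + Ce^(-2x).


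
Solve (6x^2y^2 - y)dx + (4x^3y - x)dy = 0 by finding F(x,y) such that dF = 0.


Check exactness: ∂M/∂y = 12x^2y - 1 and ∂N/∂x = 12x^2y - 1; equal, so the equation is exact.
Integrate M with respect to x (treating y as constant): ∫M dx = 2x^3y^2 - xy + h(y).
Differentiate w.r.t. y and set equal to N: all terms match, so h'(y) = 0 and h is a constant absorbed into C.
General solution: 2x^3y^2 - xy = C.


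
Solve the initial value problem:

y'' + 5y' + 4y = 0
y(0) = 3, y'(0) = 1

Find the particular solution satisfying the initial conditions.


Characteristic roots of r² + 5r + 4 = 0 are -4, -1.
General solution y = c₁ e^(-4x) + c₂ e^(-x).
Apply y(0) = 3: c₁ + c₂ = 3. Apply y'(0) = 1: -4 c₁ - 1 c₂ = 1.
Solve: c₁ = -4/3, c₂ = 13/3.
Particular solution: y = -(4/3)e^(-4x) + (13/3)e^(-x).


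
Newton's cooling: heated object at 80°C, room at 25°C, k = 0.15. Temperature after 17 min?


Newton's law: dT/dt = -k(T - T_a) has solution T(t) = T_a + (T₀ - T_a)e^(-kt).
Plug in T_a = 25, T₀ = 80, k = 0.15, t = 17: T(17) = 25 + (55)e^(-2.55) ≈ 29.3°C.


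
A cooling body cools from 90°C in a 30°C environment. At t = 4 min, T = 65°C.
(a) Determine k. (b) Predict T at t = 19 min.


Newton's law: T(t) = T_a + (T₀ - T_a)e^(-kt).
(a) Use T(4) = 65: (65 - 30)/(90 - 30) = e^(-k·4), so k = -ln(0.583)/4 ≈ 0.1347.
(b) Apply k to t = 19: T(19) = 30 + (60)e^(-2.560) ≈ 34.6°C.


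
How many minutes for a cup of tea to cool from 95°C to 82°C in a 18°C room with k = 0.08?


From T(t) = T_a + (T₀ - T_a)e^(-kt), set T(t) = 82:
(82 - 18) / (95 - 18) = e^(-0.08t), so t = -ln(0.831)/0.08 ≈ 2.3 minutes.


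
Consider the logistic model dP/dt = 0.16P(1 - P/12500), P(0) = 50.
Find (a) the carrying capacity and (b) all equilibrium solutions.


Logistic ODE dP/dt = 0.16P(1 - P/12500) has equilibria where dP/dt = 0, i.e. P = 0 or P = 12500.
The coefficient (1 - P/K) = 0 when P = K, identifying K = 12500 as the carrying capacity.
(a) K = 12500; (b) equilibria P = 0 and P = 12500.


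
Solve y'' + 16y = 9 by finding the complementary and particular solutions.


Homogeneous part: r² + 16 = 0 ⇒ r = ±4i, so y_h = C₁cos(4x) + C₂sin(4x).
Try constant y_p = A; plug in: 16A = 9 ⇒ A = 9/16.
General solution: y = C₁cos(4x) + C₂sin(4x) + 9/16.


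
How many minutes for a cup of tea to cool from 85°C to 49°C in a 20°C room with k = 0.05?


From T(t) = T_a + (T₀ - T_a)e^(-kt), set T(t) = 49:
(49 - 20) / (85 - 20) = e^(-0.05t), so t = -ln(0.446)/0.05 ≈ 16.1 minutes.


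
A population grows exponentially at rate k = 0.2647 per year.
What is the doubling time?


Exponential growth: P(t) = P₀ e^(0.2647t). Set P(t)/P₀ = 2: e^(0.2647t) = 2.
Solve: t = ln(2)/0.2647 ≈ 2.62 years.


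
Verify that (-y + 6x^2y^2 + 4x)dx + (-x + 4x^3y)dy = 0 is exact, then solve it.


Check exactness: ∂M/∂y = -1 + 12x^2y and ∂N/∂x = -1 + 12x^2y; equal, so the equation is exact.
Integrate M with respect to x (treating y as constant): ∫M dx = -xy + 2x^3y^2 + 2x^2 + h(y).
Differentiate w.r.t. y and set equal to N: all terms match, so h'(y) = 0 and h is a constant absorbed into C.
General solution: -xy + 2x^3y^2 + 2x^2 = C.


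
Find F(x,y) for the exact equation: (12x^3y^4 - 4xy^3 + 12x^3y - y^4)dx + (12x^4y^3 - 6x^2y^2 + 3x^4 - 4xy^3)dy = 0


Check exactness: ∂M/∂y = 48x^3y^3 - 12xy^2 + 12x^3 - 4y^3 and ∂N/∂x = 48x^3y^3 - 12xy^2 + 12x^3 - 4y^3; equal, so the equation is exact.
Integrate M with respect to x (treating y as constant): ∫M dx = 3x^4y^4 - 2x^2y^3 + 3x^4y - xy^4 + h(y).
Differentiate w.r.t. y and set equal to N: all terms match, so h'(y) = 0 and h is a constant absorbed into C.
General solution: 3x^4y^4 - 2x^2y^3 + 3x^4y - xy^4 = C.


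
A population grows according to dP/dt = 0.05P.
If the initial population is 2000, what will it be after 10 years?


The ODE dP/dt = 0.05P has solution P(t) = P(0)e^(0.05t).
Substitute P(0) = 2000 and t = 10: P(10) = 2000 e^(0.50) ≈ 3297.


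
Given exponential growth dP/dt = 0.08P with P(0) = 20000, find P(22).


The ODE dP/dt = 0.08P has solution P(t) = P(0)e^(0.08t).
Substitute P(0) = 20000 and t = 22: P(22) = 20000 e^(1.76) ≈ 116249.


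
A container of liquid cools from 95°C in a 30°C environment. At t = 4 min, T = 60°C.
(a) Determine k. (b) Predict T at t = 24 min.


Newton's law: T(t) = T_a + (T₀ - T_a)e^(-kt).
(a) Use T(4) = 60: (60 - 30)/(95 - 30) = e^(-k·4), so k = -ln(0.462)/4 ≈ 0.1933.
(b) Apply k to t = 24: T(24) = 30 + (65)e^(-4.639) ≈ 30.6°C.


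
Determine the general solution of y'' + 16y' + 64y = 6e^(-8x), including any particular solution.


Characteristic polynomial (r + 8)² = 0; repeated root r = -8.
y_h = (C₁ + C₂x)e^(-8x). Forcing matches the repeated root (resonance), so try y_p = Ax² e^(-8x).
Substitute and solve for A: 2A = 6, so A = 3.
General solution: y = (C₁ + C₂x + 3x²)e^(-8x).


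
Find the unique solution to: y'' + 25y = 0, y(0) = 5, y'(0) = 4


Characteristic roots of r² + 25 = 0 are ±5i, so y = C₁cos(5x) + C₂sin(5x).
Apply y(0) = 5: C₁ = 5. Differentiate and apply y'(0) = 4: 5·C₂ = 4, so C₂ = 4/5.
Particular solution: y = 5cos(5x) + (4/5)sin(5x).


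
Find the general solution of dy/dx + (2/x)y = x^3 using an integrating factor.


P(x) = 2/x ⇒ μ = x^2.
(x^2 y)' = x^2·x^3 = x^5.
Integrate: x^2 y = x^6/(6) + C.
Solve for y: y = (1/6)x^4 + C/x^2.


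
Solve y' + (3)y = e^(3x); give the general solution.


P(x) = 3 ⇒ μ = e^(3x).
(μ y)' = e^(6x) ⇒ μ y = (1/6)e^(6x) + C.
Divide by μ: y = (1/6)e^(3x) + Ce^(-3x).


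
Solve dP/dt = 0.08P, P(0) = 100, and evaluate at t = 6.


The ODE dP/dt = 0.08P has solution P(t) = P(0)e^(0.08t).
Substitute P(0) = 100 and t = 6: P(6) = 100 e^(0.48) ≈ 162.


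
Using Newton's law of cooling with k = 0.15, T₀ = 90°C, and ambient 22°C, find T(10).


Newton's law: dT/dt = -k(T - T_a) has solution T(t) = T_a + (T₀ - T_a)e^(-kt).
Plug in T_a = 22, T₀ = 90, k = 0.15, t = 10: T(10) = 22 + (68)e^(-1.50) ≈ 37.2°C.


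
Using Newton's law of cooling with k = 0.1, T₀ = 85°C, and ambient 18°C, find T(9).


Newton's law: dT/dt = -k(T - T_a) has solution T(t) = T_a + (T₀ - T_a)e^(-kt).
Plug in T_a = 18, T₀ = 85, k = 0.1, t = 9: T(9) = 18 + (67)e^(-0.90) ≈ 45.2°C.


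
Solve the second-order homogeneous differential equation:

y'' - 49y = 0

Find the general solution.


Characteristic equation: r² - 49 = 0.
Factor: (r + 7)(r - 7) = 0 ⇒ r = -7, 7 (distinct real).
General solution: y = C₁e^(-7x) + C₂e^(7x).


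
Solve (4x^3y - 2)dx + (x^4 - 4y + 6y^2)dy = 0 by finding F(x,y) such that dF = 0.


Check exactness: ∂M/∂y = 4x^3 and ∂N/∂x = 4x^3; equal, so the equation is exact.
Integrate M with respect to x (treating y as constant): ∫M dx = x^4y - 2x + h(y).
Differentiate w.r.t. y and set equal to N: the x-dependent terms already match, leaving h'(y) = -4y + 6y^2. Integrate: h(y) = -2y^2 + 2y^3.
So F(x,y) = x^4y - 2x - 2y^2 + 2y^3.
General solution: x^4y - 2x - 2y^2 + 2y^3 = C.


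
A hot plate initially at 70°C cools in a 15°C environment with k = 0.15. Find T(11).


Newton's law: dT/dt = -k(T - T_a) has solution T(t) = T_a + (T₀ - T_a)e^(-kt).
Plug in T_a = 15, T₀ = 70, k = 0.15, t = 11: T(11) = 15 + (55)e^(-1.65) ≈ 25.6°C.


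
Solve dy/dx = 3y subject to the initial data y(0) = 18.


General solution of y' = 3y is y = Ce^(3x).
Apply y(0) = 18: C = 18.
Particular solution: y = 18e^(3x).


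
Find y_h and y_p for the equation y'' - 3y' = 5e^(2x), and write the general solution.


Characteristic roots of r² - 3r = 0 are 3, 0.
y_h = C₁e^(3x) + C₂.
Forcing exponent 2 is not a characteristic root; try y_p = Ae^(2x).
Substitute: A·(4 + (-3)·2 + (0)) = A·-2 = 5, so A = -5/2.
General solution: y = C₁e^(3x) + C₂ - (5/2)e^(2x).


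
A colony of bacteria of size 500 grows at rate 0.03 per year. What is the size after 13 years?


The ODE dP/dt = 0.03P has solution P(t) = P(0)e^(0.03t).
Substitute P(0) = 500 and t = 13: P(13) = 500 e^(0.39) ≈ 738.


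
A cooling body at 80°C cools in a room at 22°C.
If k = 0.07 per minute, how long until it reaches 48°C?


From T(t) = T_a + (T₀ - T_a)e^(-kt), set T(t) = 48:
(48 - 22) / (80 - 22) = e^(-0.07t), so t = -ln(0.448)/0.07 ≈ 11.5 minutes.


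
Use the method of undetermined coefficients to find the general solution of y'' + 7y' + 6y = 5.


Characteristic roots of r² + 7r + 6 = 0 are -1, -6.
y_h = C₁e^(-x) + C₂e^(-6x).
Constant forcing; try y_p = A. Then 6A = 5 ⇒ A = 5/6.
General solution: y = C₁e^(-x) + C₂e^(-6x) + 5/6.


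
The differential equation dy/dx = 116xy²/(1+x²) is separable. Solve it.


Separate: dy/y² = 116x/(1+x²) dx.
Integrate LHS: ∫ dy/y² = -1/y.
Integrate RHS via u = 1+x²: 58ln(1+x²) + C.
Result: -1/y = 58ln(1+x²) + C.


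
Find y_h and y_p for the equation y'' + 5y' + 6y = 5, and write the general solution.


Characteristic roots of r² + 5r + 6 = 0 are -2, -3.
y_h = C₁e^(-2x) + C₂e^(-3x).
Constant forcing; try y_p = A. Then 6A = 5 ⇒ A = 5/6.
General solution: y = C₁e^(-2x) + C₂e^(-3x) + 5/6.


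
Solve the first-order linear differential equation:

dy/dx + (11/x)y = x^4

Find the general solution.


P(x) = 11/x ⇒ μ = x^11.
(x^11 y)' = x^15 ⇒ x^11 y = x^16/(16) + C.
Solve for y: y = (1/16)x^5 + C/x^11.


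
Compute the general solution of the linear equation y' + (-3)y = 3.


P(x) = -3 ⇒ μ = e^(-3x).
(μ y)' = 3e^(-3x) ⇒ μ y = -e^(-3x) + C.
Divide by μ: y = -1 + Ce^(3x).


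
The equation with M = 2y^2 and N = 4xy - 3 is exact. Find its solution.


Check exactness: ∂M/∂y = 4y and ∂N/∂x = 4y; equal, so the equation is exact.
Integrate M with respect to x (treating y as constant): ∫M dx = 2xy^2 + h(y).
Differentiate w.r.t. y and set equal to N: the x-dependent terms already match, leaving h'(y) = -3. Integrate: h(y) = -3y.
So F(x,y) = 2xy^2 - 3y.
General solution: 2xy^2 - 3y = C.


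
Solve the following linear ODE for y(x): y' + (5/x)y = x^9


P(x) = 5/x ⇒ μ = x^5.
(x^5 y)' = x^5·x^9 = x^14.
Integrate: x^5 y = x^15/(15) + C.
Solve for y: y = (1/15)x^10 + C/x^5.


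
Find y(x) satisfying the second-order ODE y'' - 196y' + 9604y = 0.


Characteristic equation: r² - 196r + 9604 = 0, i.e. (r - 98)² = 0.
Repeated root r = 98; include an x factor for the second linearly independent solution.
General solution: y = (C₁ + C₂x)e^(98x).


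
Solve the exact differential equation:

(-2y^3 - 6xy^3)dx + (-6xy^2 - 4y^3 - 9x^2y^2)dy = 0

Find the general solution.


Check exactness: ∂M/∂y = -6y^2 - 18xy^2 and ∂N/∂x = -6y^2 - 18xy^2; equal, so the equation is exact.
Integrate M with respect to x (treating y as constant): ∫M dx = -2xy^3 - 3x^2y^3 + h(y).
Differentiate w.r.t. y and set equal to N: the x-dependent terms already match, leaving h'(y) = -4y^3. Integrate: h(y) = -y^4.
So F(x,y) = -2xy^3 - y^4 - 3x^2y^3.
General solution: -2xy^3 - y^4 - 3x^2y^3 = C.


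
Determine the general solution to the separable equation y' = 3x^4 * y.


Separate variables: dy/y = 3x^4 dx.
Integrate: ln|y| = (3/5)x^5 + C₀.
Exponentiate: y = Ce^((3/5)x^5).


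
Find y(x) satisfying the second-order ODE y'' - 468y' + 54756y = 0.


Characteristic equation: r² - 468r + 54756 = 0, i.e. (r - 234)² = 0.
Repeated root r = 234; include an x factor for the second linearly independent solution.
General solution: y = (C₁ + C₂x)e^(234x).


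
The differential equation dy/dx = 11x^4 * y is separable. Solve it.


Separate variables: dy/y = 11x^4 dx.
Integrate: ln|y| = (11/5)x^5 + C₀.
Exponentiate: y = Ce^((11/5)x^5).


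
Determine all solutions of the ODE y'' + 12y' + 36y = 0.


Characteristic equation: r² + 12r + 36 = 0, i.e. (r + 6)² = 0.
Repeated root r = -6; include an x factor for the second linearly independent solution.
General solution: y = (C₁ + C₂x)e^(-6x).


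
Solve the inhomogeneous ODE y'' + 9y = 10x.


Homogeneous: r² + 9 = 0 ⇒ r = ±3i, y_h = C₁cos(3x) + C₂sin(3x).
Polynomial forcing; try y_p = Ax + B. Then y_p'' + 9 y_p = 9(Ax + B) = 10x, so B = 0 and A = 10/9.
General solution: y = C₁cos(3x) + C₂sin(3x) + (10/9)x.


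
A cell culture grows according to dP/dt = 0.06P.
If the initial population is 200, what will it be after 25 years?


The ODE dP/dt = 0.06P has solution P(t) = P(0)e^(0.06t).
Substitute P(0) = 200 and t = 25: P(25) = 200 e^(1.50) ≈ 896.


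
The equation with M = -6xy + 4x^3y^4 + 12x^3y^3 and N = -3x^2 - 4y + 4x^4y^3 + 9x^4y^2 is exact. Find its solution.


Check exactness: ∂M/∂y = -6x + 16x^3y^3 + 36x^3y^2 and ∂N/∂x = -6x + 16x^3y^3 + 36x^3y^2; equal, so the equation is exact.
Integrate M with respect to x (treating y as constant): ∫M dx = -3x^2y + x^4y^4 + 3x^4y^3 + h(y).
Differentiate w.r.t. y and set equal to N: the x-dependent terms already match, leaving h'(y) = -4y. Integrate: h(y) = -2y^2.
So F(x,y) = -3x^2y - 2y^2 + x^4y^4 + 3x^4y^3.
General solution: -3x^2y - 2y^2 + x^4y^4 + 3x^4y^3 = C.


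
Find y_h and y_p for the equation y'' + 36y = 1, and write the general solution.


Homogeneous part: r² + 36 = 0 ⇒ r = ±6i, so y_h = C₁cos(6x) + C₂sin(6x).
Try constant y_p = A; plug in: 36A = 1 ⇒ A = 1/36.
General solution: y = C₁cos(6x) + C₂sin(6x) + 1/36.


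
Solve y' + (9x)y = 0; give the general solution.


P(x) = 9x ⇒ μ = e^((9/2)x²).
Q(x) = 0 so μ y is constant: y = Ce^(-(9/2)x²).


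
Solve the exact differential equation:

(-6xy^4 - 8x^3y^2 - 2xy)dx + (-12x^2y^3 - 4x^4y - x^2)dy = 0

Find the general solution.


Check exactness: ∂M/∂y = -24xy^3 - 16x^3y - 2x and ∂N/∂x = -24xy^3 - 16x^3y - 2x; equal, so the equation is exact.
Integrate M with respect to x (treating y as constant): ∫M dx = -3x^2y^4 - 2x^4y^2 - x^2y + h(y).
Differentiate w.r.t. y and set equal to N: all terms match, so h'(y) = 0 and h is a constant absorbed into C.
General solution: -3x^2y^4 - 2x^4y^2 - x^2y = C.


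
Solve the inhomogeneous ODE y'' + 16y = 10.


Homogeneous part: r² + 16 = 0 ⇒ r = ±4i, so y_h = C₁cos(4x) + C₂sin(4x).
Try constant y_p = A; plug in: 16A = 10 ⇒ A = 5/8.
General solution: y = C₁cos(4x) + C₂sin(4x) + 5/8.


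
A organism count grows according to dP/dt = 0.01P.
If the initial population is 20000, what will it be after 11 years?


The ODE dP/dt = 0.01P has solution P(t) = P(0)e^(0.01t).
Substitute P(0) = 20000 and t = 11: P(11) = 20000 e^(0.11) ≈ 22326.


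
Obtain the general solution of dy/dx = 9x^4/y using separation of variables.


Separate variables: y dy = 9x^4 dx.
Integrate both sides: y²/2 = (9/5)x^5 + C₀.
Multiply by 2: y² = (18/5)x^5 + C.


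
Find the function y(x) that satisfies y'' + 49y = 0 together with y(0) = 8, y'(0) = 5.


Characteristic roots of r² + 49 = 0 are ±7i, so y = C₁cos(7x) + C₂sin(7x).
Apply y(0) = 8: C₁ = 8. Differentiate and apply y'(0) = 5: 7·C₂ = 5, so C₂ = 5/7.
Particular solution: y = 8cos(7x) + (5/7)sin(7x).


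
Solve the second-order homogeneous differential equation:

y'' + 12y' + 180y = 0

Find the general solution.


Characteristic equation: r² + 12r + 180 = 0.
Discriminant is negative; roots r = -6 ± 12i (complex conjugate pair).
General solution uses e^(α x)(C₁ cos(β x) + C₂ sin(β x)): y = e^(-6x)(C₁cos(12x) + C₂sin(12x)).


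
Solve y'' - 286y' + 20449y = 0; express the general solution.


Characteristic equation: r² - 286r + 20449 = 0, i.e. (r - 143)² = 0.
Repeated root r = 143; include an x factor for the second linearly independent solution.
General solution: y = (C₁ + C₂x)e^(143x).


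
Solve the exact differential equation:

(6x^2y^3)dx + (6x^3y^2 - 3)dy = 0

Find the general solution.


Check exactness: ∂M/∂y = 18x^2y^2 and ∂N/∂x = 18x^2y^2; equal, so the equation is exact.
Integrate M with respect to x (treating y as constant): ∫M dx = 2x^3y^3 + h(y).
Differentiate w.r.t. y and set equal to N: the x-dependent terms already match, leaving h'(y) = -3. Integrate: h(y) = -3y.
So F(x,y) = 2x^3y^3 - 3y.
General solution: 2x^3y^3 - 3y = C.


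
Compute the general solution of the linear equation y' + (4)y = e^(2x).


P(x) = 4 ⇒ μ = e^(4x).
(μ y)' = e^(6x) ⇒ μ y = e^(6x)/6 + C.
Divide by μ: y = (1/6)e^(2x) + Ce^(-4x).


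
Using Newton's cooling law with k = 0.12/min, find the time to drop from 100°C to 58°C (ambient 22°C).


From T(t) = T_a + (T₀ - T_a)e^(-kt), set T(t) = 58:
(58 - 22) / (100 - 22) = e^(-0.12t), so t = -ln(0.462)/0.12 ≈ 6.4 minutes.


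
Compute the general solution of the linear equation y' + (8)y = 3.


P(x) = 8, Q(x) = 3; integrating factor μ = e^(8x).
(μ y)' = 3e^(8x) ⇒ μ y = (3/8)e^(8x) + C.
Divide by μ: y = 3/8 + Ce^(-8x).


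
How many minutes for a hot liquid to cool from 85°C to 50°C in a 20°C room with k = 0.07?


From T(t) = T_a + (T₀ - T_a)e^(-kt), set T(t) = 50:
(50 - 20) / (85 - 20) = e^(-0.07t), so t = -ln(0.462)/0.07 ≈ 11.0 minutes.


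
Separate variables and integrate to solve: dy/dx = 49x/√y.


Separate: √y dy = 49x dx.
Integrate: (2/3)y^(3/2) = (49/2)x² + C.


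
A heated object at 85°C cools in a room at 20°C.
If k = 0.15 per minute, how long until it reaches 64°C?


From T(t) = T_a + (T₀ - T_a)e^(-kt), set T(t) = 64:
(64 - 20) / (85 - 20) = e^(-0.15t), so t = -ln(0.677)/0.15 ≈ 2.6 minutes.


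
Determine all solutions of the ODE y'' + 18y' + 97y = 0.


Characteristic equation: r² + 18r + 97 = 0.
Discriminant is negative; roots r = -9 ± 4i (complex conjugate pair).
General solution uses e^(α x)(C₁ cos(β x) + C₂ sin(β x)): y = e^(-9x)(C₁cos(4x) + C₂sin(4x)).


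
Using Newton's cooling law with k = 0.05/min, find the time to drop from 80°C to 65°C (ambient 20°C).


From T(t) = T_a + (T₀ - T_a)e^(-kt), set T(t) = 65:
(65 - 20) / (80 - 20) = e^(-0.05t), so t = -ln(0.750)/0.05 ≈ 5.8 minutes.


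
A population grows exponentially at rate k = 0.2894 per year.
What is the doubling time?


Exponential growth: P(t) = P₀ e^(0.2894t). Set P(t)/P₀ = 2: e^(0.2894t) = 2.
Solve: t = ln(2)/0.2894 ≈ 2.40 years.


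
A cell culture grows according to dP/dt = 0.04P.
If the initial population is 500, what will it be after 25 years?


The ODE dP/dt = 0.04P has solution P(t) = P(0)e^(0.04t).
Substitute P(0) = 500 and t = 25: P(25) = 500 e^(1.00) ≈ 1359.


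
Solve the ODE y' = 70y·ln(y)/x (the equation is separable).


Separate: dy/[y ln(y)] = 70 dx/x.
Substitute u = ln(y): du/u = 70 dx/x.
Integrate: ln|ln(y)| = 70ln|x| + C₀, hence ln(y) = C·x^70.


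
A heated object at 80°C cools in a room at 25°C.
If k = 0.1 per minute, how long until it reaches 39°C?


From T(t) = T_a + (T₀ - T_a)e^(-kt), set T(t) = 39:
(39 - 25) / (80 - 25) = e^(-0.1t), so t = -ln(0.255)/0.1 ≈ 13.7 minutes.


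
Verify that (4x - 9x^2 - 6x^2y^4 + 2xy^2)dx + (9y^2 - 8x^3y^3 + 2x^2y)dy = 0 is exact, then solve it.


Check exactness: ∂M/∂y = -24x^2y^3 + 4xy and ∂N/∂x = -24x^2y^3 + 4xy; equal, so the equation is exact.
Integrate M with respect to x (treating y as constant): ∫M dx = 2x^2 - 3x^3 - 2x^3y^4 + x^2y^2 + h(y).
Differentiate w.r.t. y and set equal to N: the x-dependent terms already match, leaving h'(y) = 9y^2. Integrate: h(y) = 3y^3.
So F(x,y) = 3y^3 + 2x^2 - 3x^3 - 2x^3y^4 + x^2y^2.
General solution: 3y^3 + 2x^2 - 3x^3 - 2x^3y^4 + x^2y^2 = C.


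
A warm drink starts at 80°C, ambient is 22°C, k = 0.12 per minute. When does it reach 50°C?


From T(t) = T_a + (T₀ - T_a)e^(-kt), set T(t) = 50:
(50 - 22) / (80 - 22) = e^(-0.12t), so t = -ln(0.483)/0.12 ≈ 6.1 minutes.


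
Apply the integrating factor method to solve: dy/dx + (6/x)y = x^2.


P(x) = 6/x ⇒ μ = x^6.
(x^6 y)' = x^8 ⇒ x^6 y = x^9/(9) + C.
Solve for y: y = (1/9)x^3 + C/x^6.


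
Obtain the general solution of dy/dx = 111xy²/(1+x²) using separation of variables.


Separate: dy/y² = 111x/(1+x²) dx.
Integrate LHS: ∫ dy/y² = -1/y.
Integrate RHS via u = 1+x²: (111/2)ln(1+x²) + C.
Result: -1/y = (111/2)ln(1+x²) + C.


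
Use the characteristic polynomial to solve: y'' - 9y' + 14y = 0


Characteristic equation: r² - 9r + 14 = 0.
Factor: (r - 2)(r - 7) = 0 ⇒ r = 2, 7 (distinct real).
General solution: y = C₁e^(2x) + C₂e^(7x).


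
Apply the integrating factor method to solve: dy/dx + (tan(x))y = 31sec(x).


P(x) = tan(x) ⇒ μ = e^(∫tan(x)dx) = sec(x).
(sec(x) y)' = 31sec²(x) ⇒ sec(x) y = 31tan(x) + C.
Multiply by cos(x): y = 31sin(x) + C·cos(x).


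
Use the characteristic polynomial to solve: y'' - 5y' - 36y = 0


Characteristic equation: r² - 5r - 36 = 0.
Factor: (r + 4)(r - 9) = 0 ⇒ r = -4, 9 (distinct real).
General solution: y = C₁e^(-4x) + C₂e^(9x).


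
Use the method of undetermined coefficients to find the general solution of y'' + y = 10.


Homogeneous part: r² + 1 = 0 ⇒ r = ±1i, so y_h = C₁cos(x) + C₂sin(x).
Try constant y_p = A; plug in: 1A = 10 ⇒ A = 10.
General solution: y = C₁cos(x) + C₂sin(x) + 10.


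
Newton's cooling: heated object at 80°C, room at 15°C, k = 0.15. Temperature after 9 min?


Newton's law: dT/dt = -k(T - T_a) has solution T(t) = T_a + (T₀ - T_a)e^(-kt).
Plug in T_a = 15, T₀ = 80, k = 0.15, t = 9: T(9) = 15 + (65)e^(-1.35) ≈ 31.9°C.


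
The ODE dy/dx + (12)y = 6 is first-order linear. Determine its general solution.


P(x) = 12, Q(x) = 6; integrating factor μ = e^(12x).
(μ y)' = 6e^(12x) ⇒ μ y = (1/2)e^(12x) + C.
Divide by μ: y = 1/2 + Ce^(-12x).


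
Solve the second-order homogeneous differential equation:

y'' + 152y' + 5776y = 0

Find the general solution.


Characteristic equation: r² + 152r + 5776 = 0, i.e. (r + 76)² = 0.
Repeated root r = -76; include an x factor for the second linearly independent solution.
General solution: y = (C₁ + C₂x)e^(-76x).


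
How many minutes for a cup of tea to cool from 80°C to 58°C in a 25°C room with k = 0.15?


From T(t) = T_a + (T₀ - T_a)e^(-kt), set T(t) = 58:
(58 - 25) / (80 - 25) = e^(-0.15t), so t = -ln(0.600)/0.15 ≈ 3.4 minutes.


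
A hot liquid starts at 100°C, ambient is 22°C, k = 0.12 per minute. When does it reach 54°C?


From T(t) = T_a + (T₀ - T_a)e^(-kt), set T(t) = 54:
(54 - 22) / (100 - 22) = e^(-0.12t), so t = -ln(0.410)/0.12 ≈ 7.4 minutes.


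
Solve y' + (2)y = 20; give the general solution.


P(x) = 2, Q(x) = 20; integrating factor μ = e^(2x).
(μ y)' = 20e^(2x) ⇒ μ y = 10e^(2x) + C.
Divide by μ: y = 10 + Ce^(-2x).


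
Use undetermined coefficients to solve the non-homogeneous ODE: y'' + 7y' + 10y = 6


Characteristic roots of r² + 7r + 10 = 0 are -2, -5.
y_h = C₁e^(-2x) + C₂e^(-5x).
Constant forcing; try y_p = A. Then 10A = 6 ⇒ A = 3/5.
General solution: y = C₁e^(-2x) + C₂e^(-5x) + 3/5.


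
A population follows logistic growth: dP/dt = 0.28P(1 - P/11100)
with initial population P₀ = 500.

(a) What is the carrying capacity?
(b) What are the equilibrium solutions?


Logistic ODE dP/dt = 0.28P(1 - P/11100) has equilibria where dP/dt = 0, i.e. P = 0 or P = 11100.
The coefficient (1 - P/K) = 0 when P = K, identifying K = 11100 as the carrying capacity.
(a) K = 11100; (b) equilibria P = 0 and P = 11100.


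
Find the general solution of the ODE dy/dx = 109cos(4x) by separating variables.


g(y) = 1, so integrate directly: y = ∫ 109cos(4x) dx = (109/4)sin(4x) + C.


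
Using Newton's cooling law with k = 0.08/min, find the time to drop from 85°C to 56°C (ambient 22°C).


From T(t) = T_a + (T₀ - T_a)e^(-kt), set T(t) = 56:
(56 - 22) / (85 - 22) = e^(-0.08t), so t = -ln(0.540)/0.08 ≈ 7.7 minutes.


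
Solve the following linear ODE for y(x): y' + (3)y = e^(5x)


P(x) = 3 ⇒ μ = e^(3x).
(μ y)' = e^(8x) ⇒ μ y = e^(8x)/8 + C.
Divide by μ: y = (1/8)e^(5x) + Ce^(-3x).


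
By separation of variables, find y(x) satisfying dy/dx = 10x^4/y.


Separate variables: y dy = 10x^4 dx.
Integrate both sides: y²/2 = 2x^5 + C₀.
Multiply by 2: y² = 4x^5 + C.


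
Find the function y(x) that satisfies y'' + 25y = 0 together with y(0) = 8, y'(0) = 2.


Characteristic roots of r² + 25 = 0 are ±5i, so y = C₁cos(5x) + C₂sin(5x).
Apply y(0) = 8: C₁ = 8. Differentiate and apply y'(0) = 2: 5·C₂ = 2, so C₂ = 2/5.
Particular solution: y = 8cos(5x) + (2/5)sin(5x).


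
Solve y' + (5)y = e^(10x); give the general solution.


P(x) = 5 ⇒ μ = e^(5x).
(μ y)' = e^(15x) ⇒ μ y = e^(15x)/15 + C.
Divide by μ: y = (1/15)e^(10x) + Ce^(-5x).


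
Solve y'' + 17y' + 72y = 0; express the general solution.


Characteristic equation: r² + 17r + 72 = 0.
Factor: (r + 8)(r + 9) = 0 ⇒ r = -8, -9 (distinct real).
General solution: y = C₁e^(-8x) + C₂e^(-9x).


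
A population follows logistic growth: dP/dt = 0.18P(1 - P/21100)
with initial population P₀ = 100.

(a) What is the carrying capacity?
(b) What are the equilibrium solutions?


Logistic ODE dP/dt = 0.18P(1 - P/21100) has equilibria where dP/dt = 0, i.e. P = 0 or P = 21100.
The coefficient (1 - P/K) = 0 when P = K, identifying K = 21100 as the carrying capacity.
(a) K = 21100; (b) equilibria P = 0 and P = 21100.


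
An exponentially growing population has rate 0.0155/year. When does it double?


Exponential growth: P(t) = P₀ e^(0.0155t). Set P(t)/P₀ = 2: e^(0.0155t) = 2.
Solve: t = ln(2)/0.0155 ≈ 44.72 years.


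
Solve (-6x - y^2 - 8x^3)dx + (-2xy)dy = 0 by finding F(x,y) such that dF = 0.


Check exactness: ∂M/∂y = -2y and ∂N/∂x = -2y; equal, so the equation is exact.
Integrate M with respect to x (treating y as constant): ∫M dx = -3x^2 - xy^2 - 2x^4 + h(y).
Differentiate w.r.t. y and set equal to N: all terms match, so h'(y) = 0 and h is a constant absorbed into C.
General solution: -3x^2 - xy^2 - 2x^4 = C.


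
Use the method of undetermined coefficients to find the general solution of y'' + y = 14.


Homogeneous part: r² + 1 = 0 ⇒ r = ±1i, so y_h = C₁cos(x) + C₂sin(x).
Try constant y_p = A; plug in: 1A = 14 ⇒ A = 14.
General solution: y = C₁cos(x) + C₂sin(x) + 14.


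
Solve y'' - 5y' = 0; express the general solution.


Characteristic equation: r² - 5r = 0.
Factor: (r - 5)(r - 0) = 0 ⇒ r = 5, 0 (distinct real).
General solution: y = C₁e^(5x) + C₂.


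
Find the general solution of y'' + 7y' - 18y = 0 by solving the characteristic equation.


Characteristic equation: r² + 7r - 18 = 0.
Factor: (r + 9)(r - 2) = 0 ⇒ r = -9, 2 (distinct real).
General solution: y = C₁e^(-9x) + C₂e^(2x).


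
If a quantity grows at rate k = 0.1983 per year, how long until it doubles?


Exponential growth: P(t) = P₀ e^(0.1983t). Set P(t)/P₀ = 2: e^(0.1983t) = 2.
Solve: t = ln(2)/0.1983 ≈ 3.50 years.
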